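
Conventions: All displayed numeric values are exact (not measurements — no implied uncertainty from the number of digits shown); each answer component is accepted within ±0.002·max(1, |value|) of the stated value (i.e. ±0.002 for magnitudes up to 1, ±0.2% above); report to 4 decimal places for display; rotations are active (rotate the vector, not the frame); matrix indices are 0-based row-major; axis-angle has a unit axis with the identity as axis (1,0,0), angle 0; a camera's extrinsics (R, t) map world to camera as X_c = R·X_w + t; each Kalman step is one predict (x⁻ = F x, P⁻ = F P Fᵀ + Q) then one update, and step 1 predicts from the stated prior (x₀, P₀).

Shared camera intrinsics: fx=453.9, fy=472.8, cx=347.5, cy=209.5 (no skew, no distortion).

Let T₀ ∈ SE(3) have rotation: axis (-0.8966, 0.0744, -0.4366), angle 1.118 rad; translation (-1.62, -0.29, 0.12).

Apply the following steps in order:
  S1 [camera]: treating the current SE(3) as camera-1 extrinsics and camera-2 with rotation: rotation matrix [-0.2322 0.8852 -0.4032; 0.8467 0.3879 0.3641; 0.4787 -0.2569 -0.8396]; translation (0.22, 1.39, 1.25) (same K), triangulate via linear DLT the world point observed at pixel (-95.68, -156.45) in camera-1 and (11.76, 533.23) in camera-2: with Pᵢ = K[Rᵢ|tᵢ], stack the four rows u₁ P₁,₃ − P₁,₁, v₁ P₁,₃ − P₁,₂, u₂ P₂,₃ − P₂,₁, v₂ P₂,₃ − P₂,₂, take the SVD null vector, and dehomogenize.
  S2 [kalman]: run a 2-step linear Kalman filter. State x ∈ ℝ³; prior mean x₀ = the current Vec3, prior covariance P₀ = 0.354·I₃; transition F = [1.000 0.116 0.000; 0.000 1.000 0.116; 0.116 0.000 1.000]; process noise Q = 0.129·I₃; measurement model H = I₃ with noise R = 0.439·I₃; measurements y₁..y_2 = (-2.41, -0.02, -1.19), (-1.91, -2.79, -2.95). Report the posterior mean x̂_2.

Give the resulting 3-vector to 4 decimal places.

after S1 (triangulate): (0.6726, -1.6715, 0.0631)
after S2 (kf_track): (-1.5817, -1.8555, -1.7792)

result = (-1.5817, -1.8555, -1.7792)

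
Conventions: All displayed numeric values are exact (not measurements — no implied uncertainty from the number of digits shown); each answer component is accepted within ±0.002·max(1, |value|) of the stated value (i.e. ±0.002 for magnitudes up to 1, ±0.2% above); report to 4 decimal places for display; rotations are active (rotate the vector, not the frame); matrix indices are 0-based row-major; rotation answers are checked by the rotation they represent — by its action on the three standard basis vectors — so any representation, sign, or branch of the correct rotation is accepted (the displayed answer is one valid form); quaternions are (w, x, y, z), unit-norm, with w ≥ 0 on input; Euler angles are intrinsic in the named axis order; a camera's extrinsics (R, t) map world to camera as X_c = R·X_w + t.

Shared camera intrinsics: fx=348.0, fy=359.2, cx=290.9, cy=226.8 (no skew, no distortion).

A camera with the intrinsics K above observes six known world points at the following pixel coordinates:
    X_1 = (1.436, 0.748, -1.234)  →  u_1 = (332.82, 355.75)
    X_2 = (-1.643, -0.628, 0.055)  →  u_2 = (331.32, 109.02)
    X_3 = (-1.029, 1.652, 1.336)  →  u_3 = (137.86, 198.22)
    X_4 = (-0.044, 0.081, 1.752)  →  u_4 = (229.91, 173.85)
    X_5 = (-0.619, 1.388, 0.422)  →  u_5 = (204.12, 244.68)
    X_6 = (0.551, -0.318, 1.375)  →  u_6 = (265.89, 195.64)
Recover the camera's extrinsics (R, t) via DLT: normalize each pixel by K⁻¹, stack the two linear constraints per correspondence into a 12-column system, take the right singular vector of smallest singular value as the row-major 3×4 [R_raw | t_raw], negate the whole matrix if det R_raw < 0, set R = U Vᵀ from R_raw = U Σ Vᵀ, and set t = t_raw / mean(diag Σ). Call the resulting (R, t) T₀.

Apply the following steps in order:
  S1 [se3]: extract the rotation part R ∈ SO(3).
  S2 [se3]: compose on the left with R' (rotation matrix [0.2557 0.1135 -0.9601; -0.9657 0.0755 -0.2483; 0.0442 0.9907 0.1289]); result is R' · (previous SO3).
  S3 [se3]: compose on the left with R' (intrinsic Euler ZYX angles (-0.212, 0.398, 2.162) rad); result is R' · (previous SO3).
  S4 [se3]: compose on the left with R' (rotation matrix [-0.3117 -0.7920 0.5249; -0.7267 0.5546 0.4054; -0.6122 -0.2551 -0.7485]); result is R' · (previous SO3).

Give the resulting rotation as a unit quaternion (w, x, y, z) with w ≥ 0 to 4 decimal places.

source (pnp_recover): camera pose = R=[0.0816 -0.7121 -0.6973; 0.6140 0.5870 -0.5276; 0.7851 -0.3851 0.4852], t=(0.2199, 0.0099, 5.2796)
after S1 (rot_of_se3): [0.0816 -0.7121 -0.6973; 0.6140 0.5870 -0.5276; 0.7851 -0.3851 0.4852]
after S2 (compose_so3): [-0.6631 0.2543 -0.7040; -0.2274 0.8276 0.5132; 0.7131 0.5004 -0.4910]
after S3 (compose_so3): [-0.9177 0.1993 -0.3437; -0.2784 -0.9397 0.1984; -0.2835 0.2778 0.9179]
after S4 (compose_so3): [0.3578 0.8280 0.4318; 0.3975 -0.5534 0.7319; 0.8450 -0.0902 -0.5272]

rotation (quat) = (0.2632, -0.7808, -0.3924, -0.4088)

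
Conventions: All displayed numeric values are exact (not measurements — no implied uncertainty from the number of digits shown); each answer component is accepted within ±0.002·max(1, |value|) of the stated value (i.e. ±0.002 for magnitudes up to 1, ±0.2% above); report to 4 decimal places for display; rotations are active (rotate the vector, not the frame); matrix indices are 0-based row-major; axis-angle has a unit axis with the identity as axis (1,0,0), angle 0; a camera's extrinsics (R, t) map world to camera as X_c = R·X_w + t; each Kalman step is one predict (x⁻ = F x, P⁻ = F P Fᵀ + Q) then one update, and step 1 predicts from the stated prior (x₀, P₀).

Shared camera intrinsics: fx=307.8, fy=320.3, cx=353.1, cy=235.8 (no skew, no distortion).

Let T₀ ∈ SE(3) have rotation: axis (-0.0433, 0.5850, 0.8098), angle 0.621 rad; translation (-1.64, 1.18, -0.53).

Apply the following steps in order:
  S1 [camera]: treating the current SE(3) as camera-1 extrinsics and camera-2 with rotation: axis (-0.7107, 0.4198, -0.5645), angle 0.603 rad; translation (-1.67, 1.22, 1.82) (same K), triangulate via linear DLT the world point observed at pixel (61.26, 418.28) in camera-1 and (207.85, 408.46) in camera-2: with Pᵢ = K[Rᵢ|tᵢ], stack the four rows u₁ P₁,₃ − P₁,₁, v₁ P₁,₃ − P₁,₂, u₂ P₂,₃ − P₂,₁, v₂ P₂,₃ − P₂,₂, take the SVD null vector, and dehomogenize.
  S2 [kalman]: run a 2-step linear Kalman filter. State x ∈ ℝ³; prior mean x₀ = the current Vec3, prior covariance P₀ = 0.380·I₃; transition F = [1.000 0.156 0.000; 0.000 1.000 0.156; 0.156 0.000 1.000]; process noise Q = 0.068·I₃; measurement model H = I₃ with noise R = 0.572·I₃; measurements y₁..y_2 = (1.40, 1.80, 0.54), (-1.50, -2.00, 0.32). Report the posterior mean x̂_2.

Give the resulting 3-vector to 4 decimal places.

after S1 (triangulate): (-0.7280, -0.2023, 1.9747)
after S2 (kf_track): (-0.4920, -0.1411, 0.8313)

result = (-0.4920, -0.1411, 0.8313)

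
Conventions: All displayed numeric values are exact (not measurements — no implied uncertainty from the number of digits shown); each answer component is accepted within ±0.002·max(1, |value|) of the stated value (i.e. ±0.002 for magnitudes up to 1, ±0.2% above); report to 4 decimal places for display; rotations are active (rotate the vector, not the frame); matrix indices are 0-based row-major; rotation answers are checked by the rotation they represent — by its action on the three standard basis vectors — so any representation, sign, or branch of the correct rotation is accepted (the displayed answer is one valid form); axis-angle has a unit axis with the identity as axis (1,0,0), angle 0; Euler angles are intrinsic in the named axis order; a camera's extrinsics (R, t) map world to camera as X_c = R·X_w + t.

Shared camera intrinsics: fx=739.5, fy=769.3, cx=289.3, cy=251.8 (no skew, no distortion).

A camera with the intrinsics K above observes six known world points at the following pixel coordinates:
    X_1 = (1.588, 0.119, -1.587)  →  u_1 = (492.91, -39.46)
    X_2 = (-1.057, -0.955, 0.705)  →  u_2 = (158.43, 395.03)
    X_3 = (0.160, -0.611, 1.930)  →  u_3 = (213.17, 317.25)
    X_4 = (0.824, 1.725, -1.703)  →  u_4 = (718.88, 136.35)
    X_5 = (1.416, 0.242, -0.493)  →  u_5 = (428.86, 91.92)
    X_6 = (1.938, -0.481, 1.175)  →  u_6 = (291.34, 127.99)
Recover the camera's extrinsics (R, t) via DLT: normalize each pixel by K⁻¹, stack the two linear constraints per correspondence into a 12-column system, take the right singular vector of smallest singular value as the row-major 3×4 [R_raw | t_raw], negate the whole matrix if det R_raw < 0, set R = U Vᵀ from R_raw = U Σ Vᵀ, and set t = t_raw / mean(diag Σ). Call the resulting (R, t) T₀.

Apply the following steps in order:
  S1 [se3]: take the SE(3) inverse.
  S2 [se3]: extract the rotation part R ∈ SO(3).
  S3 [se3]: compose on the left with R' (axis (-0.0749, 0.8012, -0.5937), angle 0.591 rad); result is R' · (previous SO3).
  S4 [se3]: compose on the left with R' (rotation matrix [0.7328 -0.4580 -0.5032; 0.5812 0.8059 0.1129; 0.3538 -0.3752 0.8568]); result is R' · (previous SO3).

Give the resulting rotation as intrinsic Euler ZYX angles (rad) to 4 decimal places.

rotation (euler_zyx) = (1.4152, 0.6334, 0.3003)

source (pnp_recover): camera pose = R=[0.2224 0.9269 -0.3022; -0.8420 0.3389 0.4198; 0.4916 0.1610 0.8558], t=(0.3900, 0.1300, 5.3996)
after S1 (invert_se3): R=[0.2224 -0.8420 0.4916; 0.9269 0.3389 0.1610; -0.3022 0.4198 0.8558], t=(-2.6316, -1.2751, -4.5578)
after S2 (rot_of_se3): [0.2224 -0.8420 0.4916; 0.9269 0.3389 0.1610; -0.3022 0.4198 0.8558]
after S3 (compose_so3): [0.3449 -0.4007 0.8488; 0.8066 0.5891 -0.0497; -0.4801 0.7018 0.5264]
after S4 (compose_so3): [0.1249 -0.9165 0.3799; 0.7963 0.3211 0.5127; -0.5919 0.2385 0.7699]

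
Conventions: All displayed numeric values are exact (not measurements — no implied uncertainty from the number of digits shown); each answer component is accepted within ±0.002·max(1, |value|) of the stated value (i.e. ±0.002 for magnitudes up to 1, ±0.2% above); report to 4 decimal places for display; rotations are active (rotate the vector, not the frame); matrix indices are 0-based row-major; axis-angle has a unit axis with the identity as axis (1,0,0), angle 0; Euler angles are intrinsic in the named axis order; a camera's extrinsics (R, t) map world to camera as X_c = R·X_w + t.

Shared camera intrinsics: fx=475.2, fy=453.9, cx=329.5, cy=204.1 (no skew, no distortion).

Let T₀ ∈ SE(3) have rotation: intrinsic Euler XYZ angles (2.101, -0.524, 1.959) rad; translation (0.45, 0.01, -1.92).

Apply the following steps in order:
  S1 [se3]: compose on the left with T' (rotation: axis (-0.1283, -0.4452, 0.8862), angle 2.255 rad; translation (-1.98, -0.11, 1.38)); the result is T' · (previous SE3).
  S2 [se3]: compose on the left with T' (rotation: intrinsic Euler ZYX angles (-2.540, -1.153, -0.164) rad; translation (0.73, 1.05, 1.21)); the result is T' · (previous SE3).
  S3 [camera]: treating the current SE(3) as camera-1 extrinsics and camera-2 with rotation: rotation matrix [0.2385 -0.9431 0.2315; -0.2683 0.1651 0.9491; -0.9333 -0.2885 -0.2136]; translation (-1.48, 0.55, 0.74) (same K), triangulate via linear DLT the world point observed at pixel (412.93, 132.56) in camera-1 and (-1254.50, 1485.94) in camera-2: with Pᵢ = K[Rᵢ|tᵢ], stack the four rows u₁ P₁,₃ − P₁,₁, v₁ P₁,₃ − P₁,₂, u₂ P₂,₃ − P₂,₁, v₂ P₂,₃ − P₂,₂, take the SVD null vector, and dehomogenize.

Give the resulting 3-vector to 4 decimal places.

result = (-0.7551, 1.3273, 1.3057)

after S1 (compose_se3): R=[-0.0953 0.1833 0.9784; -0.6485 -0.7571 0.0787; 0.7552 -0.6270 0.1910], t=(-1.2396, 1.2833, 0.1970)
after S2 (compose_se3): R=[0.3808 -0.9150 -0.1334; 0.8879 0.4021 -0.2235; 0.2582 -0.0333 0.9655], t=(1.8680, 0.2565, 0.0708)
after S3 (triangulate): (-0.7551, 1.3273, 1.3057)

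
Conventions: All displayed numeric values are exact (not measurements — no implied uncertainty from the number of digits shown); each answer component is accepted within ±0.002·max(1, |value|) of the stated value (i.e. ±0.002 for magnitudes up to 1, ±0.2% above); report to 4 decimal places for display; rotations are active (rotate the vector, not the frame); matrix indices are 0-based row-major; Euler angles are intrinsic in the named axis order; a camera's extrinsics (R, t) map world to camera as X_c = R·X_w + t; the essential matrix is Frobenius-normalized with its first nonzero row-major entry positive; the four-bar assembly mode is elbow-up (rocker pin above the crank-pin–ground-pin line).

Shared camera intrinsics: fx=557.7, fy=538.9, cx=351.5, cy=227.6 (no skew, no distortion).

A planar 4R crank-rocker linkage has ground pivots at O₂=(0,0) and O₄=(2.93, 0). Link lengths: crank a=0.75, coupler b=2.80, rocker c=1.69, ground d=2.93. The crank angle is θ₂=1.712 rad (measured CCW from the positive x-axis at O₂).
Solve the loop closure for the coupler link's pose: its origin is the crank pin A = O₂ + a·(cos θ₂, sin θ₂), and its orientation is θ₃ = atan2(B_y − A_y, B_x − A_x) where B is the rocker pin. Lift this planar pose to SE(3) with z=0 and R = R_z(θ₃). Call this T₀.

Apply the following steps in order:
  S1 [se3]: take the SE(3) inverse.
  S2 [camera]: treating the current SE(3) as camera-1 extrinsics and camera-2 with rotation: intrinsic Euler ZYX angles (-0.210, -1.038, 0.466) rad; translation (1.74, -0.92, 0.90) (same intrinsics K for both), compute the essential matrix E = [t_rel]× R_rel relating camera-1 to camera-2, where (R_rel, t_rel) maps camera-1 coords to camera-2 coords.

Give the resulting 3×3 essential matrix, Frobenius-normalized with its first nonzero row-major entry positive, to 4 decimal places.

matrix = [0.1465 0.3479 -0.0700; 0.3743 0.0921 0.5878; -0.1547 -0.5304 0.2308]

source (fourbar_fk): coupler pose = R=[0.9466 -0.3225 0.0000; 0.3225 0.9466 0.0000; 0.0000 0.0000 1.0000], t=(-0.1056, 0.7425, 0.0000)
after S1 (invert_se3): R=[0.9466 0.3225 0.0000; -0.3225 0.9466 0.0000; 0.0000 0.0000 1.0000], t=(-0.1396, -0.7369, 0.0000)
after S2 (essential): [0.1465 0.3479 -0.0700; 0.3743 0.0921 0.5878; -0.1547 -0.5304 0.2308]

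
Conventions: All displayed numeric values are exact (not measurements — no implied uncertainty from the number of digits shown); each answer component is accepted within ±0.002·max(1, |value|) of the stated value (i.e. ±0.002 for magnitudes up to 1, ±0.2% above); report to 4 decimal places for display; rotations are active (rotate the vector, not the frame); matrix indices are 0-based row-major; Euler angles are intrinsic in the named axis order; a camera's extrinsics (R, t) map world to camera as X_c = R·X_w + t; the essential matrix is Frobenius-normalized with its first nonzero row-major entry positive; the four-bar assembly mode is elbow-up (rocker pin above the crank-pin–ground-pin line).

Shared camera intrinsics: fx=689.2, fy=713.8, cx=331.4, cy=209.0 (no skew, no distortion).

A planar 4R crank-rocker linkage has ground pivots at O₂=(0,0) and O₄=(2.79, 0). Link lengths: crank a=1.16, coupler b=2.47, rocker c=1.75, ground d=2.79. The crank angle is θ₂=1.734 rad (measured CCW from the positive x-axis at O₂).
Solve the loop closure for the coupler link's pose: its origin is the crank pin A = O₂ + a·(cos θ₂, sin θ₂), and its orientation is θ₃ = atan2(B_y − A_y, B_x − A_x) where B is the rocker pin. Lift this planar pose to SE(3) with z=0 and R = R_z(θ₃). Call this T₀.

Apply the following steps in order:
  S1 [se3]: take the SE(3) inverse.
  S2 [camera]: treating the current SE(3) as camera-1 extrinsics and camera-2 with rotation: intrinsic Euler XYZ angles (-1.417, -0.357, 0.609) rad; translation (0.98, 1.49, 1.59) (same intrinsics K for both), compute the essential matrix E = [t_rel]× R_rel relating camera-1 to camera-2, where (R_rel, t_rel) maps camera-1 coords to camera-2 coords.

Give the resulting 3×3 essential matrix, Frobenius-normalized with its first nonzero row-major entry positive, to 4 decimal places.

source (fourbar_fk): coupler pose = R=[0.9782 -0.2075 0.0000; 0.2075 0.9782 0.0000; 0.0000 0.0000 1.0000], t=(-0.1885, 1.1446, 0.0000)
after S1 (invert_se3): R=[0.9782 0.2075 0.0000; -0.2075 0.9782 0.0000; 0.0000 0.0000 1.0000], t=(-0.0532, -1.1588, 0.0000)
after S2 (essential): [0.5371 0.3904 0.2206; -0.2834 0.1553 0.1312; 0.3585 -0.4056 -0.3093]

matrix = [0.5371 0.3904 0.2206; -0.2834 0.1553 0.1312; 0.3585 -0.4056 -0.3093]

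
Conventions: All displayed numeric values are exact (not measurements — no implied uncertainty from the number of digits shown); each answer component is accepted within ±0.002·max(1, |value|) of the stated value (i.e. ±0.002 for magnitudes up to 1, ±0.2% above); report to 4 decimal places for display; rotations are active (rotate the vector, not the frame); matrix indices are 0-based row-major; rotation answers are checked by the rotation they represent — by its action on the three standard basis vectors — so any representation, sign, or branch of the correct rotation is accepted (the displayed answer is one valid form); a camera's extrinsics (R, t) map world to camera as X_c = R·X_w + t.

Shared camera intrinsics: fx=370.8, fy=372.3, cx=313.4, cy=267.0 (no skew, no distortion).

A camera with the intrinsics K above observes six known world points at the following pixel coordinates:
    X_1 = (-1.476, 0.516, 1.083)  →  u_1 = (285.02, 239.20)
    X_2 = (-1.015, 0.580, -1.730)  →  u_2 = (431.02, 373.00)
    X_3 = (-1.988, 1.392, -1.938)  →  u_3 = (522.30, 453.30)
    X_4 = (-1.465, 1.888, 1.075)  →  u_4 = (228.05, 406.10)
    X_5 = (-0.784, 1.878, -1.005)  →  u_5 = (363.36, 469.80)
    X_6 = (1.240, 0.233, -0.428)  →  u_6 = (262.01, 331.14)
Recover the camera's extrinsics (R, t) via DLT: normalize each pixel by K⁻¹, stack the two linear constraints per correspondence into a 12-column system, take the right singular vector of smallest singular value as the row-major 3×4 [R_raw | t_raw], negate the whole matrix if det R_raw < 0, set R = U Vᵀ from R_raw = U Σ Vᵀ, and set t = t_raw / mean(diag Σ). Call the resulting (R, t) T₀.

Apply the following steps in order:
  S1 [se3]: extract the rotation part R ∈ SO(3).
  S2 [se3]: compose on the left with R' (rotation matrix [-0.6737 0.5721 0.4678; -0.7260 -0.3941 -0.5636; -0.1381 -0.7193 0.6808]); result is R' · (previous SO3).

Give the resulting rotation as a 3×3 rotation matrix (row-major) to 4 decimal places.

rotation (matrix) = ((0.9229, 0.3848, -0.0130), (-0.0423, 0.1350, 0.9899), (0.3827, -0.9131, 0.1408))

source (pnp_recover): camera pose = R=[-0.6439 -0.2312 -0.7293; 0.2694 0.8237 -0.4989; 0.7161 -0.5177 -0.4681], t=(-0.2800, 0.2800, 4.9500)
after S1 (rot_of_se3): [-0.6439 -0.2312 -0.7293; 0.2694 0.8237 -0.4989; 0.7161 -0.5177 -0.4681]
after S2 (compose_so3): [0.9229 0.3848 -0.0130; -0.0423 0.1350 0.9899; 0.3827 -0.9131 0.1408]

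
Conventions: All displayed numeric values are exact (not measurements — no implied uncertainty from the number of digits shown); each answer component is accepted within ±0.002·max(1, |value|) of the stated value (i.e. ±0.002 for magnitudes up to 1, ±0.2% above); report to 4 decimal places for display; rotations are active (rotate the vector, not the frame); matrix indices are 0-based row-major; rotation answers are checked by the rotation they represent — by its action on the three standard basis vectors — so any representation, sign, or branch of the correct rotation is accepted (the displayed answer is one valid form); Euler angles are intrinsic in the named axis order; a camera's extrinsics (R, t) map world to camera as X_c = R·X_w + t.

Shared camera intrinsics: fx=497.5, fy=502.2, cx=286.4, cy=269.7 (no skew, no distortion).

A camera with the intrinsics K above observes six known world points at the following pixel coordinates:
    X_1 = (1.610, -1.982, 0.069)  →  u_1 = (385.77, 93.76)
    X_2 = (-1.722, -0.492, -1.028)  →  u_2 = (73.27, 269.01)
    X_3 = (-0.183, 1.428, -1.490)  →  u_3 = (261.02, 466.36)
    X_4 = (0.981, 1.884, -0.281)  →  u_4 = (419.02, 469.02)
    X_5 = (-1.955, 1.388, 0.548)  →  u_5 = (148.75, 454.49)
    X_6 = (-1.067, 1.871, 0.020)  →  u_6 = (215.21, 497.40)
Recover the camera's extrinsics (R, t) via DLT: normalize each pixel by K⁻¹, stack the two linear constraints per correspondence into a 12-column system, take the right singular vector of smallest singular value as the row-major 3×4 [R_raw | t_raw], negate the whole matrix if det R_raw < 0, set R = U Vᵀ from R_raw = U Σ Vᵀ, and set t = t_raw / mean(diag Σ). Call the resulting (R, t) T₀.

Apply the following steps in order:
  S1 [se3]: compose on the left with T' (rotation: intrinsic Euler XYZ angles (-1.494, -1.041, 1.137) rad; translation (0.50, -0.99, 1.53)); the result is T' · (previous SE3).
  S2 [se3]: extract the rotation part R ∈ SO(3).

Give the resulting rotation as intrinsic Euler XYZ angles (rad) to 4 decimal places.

rotation (euler_xyz) = (-1.9763, -1.0955, 0.5001)

source (pnp_recover): camera pose = R=[0.9692 0.1948 0.1508; -0.2206 0.9587 0.1795; -0.1096 -0.2072 0.9721], t=(-0.0600, 0.2700, 5.3301)
after S1 (compose_se3): R=[0.4016 -0.2195 -0.8891; 0.5278 -0.7380 0.4205; -0.7484 -0.6382 -0.1805], t=(-4.2360, 1.4677, 1.6599)
after S2 (rot_of_se3): [0.4016 -0.2195 -0.8891; 0.5278 -0.7380 0.4205; -0.7484 -0.6382 -0.1805]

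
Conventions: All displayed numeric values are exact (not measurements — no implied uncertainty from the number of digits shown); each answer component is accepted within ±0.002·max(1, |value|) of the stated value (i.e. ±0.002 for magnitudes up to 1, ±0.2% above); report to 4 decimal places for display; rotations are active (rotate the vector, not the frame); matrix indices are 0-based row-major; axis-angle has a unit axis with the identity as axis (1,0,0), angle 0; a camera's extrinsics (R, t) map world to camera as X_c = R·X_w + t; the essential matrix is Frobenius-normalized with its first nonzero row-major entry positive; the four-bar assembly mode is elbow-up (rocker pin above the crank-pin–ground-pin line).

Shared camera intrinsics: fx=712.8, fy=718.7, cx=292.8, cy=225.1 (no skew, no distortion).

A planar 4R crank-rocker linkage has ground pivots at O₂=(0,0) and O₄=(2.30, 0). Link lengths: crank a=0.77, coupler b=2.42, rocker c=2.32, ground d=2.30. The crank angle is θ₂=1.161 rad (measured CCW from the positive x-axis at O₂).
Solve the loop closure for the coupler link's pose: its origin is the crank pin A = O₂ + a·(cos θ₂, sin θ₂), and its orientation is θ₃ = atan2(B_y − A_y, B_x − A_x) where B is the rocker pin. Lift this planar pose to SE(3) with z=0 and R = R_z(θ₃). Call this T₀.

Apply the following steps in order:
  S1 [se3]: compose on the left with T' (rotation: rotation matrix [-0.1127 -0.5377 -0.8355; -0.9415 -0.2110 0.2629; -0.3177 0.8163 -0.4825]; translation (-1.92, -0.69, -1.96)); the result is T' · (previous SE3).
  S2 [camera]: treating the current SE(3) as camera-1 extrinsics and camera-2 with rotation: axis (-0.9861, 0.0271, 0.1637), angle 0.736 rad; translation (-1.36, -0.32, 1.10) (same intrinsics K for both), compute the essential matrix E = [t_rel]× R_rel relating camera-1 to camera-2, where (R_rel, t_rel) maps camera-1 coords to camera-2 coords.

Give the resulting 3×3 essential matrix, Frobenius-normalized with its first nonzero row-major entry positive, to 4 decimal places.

source (fourbar_fk): coupler pose = R=[0.7479 -0.6638 0.0000; 0.6638 0.7479 0.0000; 0.0000 0.0000 1.0000], t=(0.3068, 0.7062, 0.0000)
after S1 (compose_se3): R=[-0.4413 -0.3273 -0.8355; -0.8442 0.4672 0.2629; 0.3043 0.8214 -0.4825], t=(-2.3344, -1.1279, -1.4810)
after S2 (essential): [0.1082 -0.1258 -0.3306; 0.1347 -0.1892 0.6104; -0.4044 0.5051 0.1340]

matrix = [0.1082 -0.1258 -0.3306; 0.1347 -0.1892 0.6104; -0.4044 0.5051 0.1340]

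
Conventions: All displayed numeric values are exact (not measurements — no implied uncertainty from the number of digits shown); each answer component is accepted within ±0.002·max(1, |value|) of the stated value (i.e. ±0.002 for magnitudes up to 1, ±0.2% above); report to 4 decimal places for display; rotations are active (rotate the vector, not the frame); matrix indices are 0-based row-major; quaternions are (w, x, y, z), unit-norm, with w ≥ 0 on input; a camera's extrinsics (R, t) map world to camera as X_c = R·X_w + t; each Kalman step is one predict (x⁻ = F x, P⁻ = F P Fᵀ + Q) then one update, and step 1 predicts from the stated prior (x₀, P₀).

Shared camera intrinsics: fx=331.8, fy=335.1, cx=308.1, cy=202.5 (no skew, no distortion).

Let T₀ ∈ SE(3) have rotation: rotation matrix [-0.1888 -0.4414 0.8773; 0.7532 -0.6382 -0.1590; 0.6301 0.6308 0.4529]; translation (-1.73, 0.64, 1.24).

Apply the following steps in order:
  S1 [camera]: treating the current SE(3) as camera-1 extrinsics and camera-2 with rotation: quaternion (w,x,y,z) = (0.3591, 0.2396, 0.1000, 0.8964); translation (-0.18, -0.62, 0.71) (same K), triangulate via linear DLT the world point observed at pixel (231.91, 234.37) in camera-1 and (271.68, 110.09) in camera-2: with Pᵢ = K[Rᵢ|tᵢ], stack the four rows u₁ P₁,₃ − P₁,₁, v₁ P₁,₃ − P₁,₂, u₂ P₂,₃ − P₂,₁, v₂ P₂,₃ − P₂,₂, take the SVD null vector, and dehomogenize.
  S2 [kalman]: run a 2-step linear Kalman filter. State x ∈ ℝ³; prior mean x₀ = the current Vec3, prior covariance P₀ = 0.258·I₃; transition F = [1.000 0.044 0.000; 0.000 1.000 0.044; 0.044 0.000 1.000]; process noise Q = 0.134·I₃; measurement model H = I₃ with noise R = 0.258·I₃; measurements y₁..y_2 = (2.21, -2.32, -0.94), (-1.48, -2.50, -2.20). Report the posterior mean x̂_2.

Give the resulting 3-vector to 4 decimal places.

after S1 (triangulate): (0.7378, 0.9605, 1.7962)
after S2 (kf_track): (-0.0785, -1.8286, -1.0955)

result = (-0.0785, -1.8286, -1.0955)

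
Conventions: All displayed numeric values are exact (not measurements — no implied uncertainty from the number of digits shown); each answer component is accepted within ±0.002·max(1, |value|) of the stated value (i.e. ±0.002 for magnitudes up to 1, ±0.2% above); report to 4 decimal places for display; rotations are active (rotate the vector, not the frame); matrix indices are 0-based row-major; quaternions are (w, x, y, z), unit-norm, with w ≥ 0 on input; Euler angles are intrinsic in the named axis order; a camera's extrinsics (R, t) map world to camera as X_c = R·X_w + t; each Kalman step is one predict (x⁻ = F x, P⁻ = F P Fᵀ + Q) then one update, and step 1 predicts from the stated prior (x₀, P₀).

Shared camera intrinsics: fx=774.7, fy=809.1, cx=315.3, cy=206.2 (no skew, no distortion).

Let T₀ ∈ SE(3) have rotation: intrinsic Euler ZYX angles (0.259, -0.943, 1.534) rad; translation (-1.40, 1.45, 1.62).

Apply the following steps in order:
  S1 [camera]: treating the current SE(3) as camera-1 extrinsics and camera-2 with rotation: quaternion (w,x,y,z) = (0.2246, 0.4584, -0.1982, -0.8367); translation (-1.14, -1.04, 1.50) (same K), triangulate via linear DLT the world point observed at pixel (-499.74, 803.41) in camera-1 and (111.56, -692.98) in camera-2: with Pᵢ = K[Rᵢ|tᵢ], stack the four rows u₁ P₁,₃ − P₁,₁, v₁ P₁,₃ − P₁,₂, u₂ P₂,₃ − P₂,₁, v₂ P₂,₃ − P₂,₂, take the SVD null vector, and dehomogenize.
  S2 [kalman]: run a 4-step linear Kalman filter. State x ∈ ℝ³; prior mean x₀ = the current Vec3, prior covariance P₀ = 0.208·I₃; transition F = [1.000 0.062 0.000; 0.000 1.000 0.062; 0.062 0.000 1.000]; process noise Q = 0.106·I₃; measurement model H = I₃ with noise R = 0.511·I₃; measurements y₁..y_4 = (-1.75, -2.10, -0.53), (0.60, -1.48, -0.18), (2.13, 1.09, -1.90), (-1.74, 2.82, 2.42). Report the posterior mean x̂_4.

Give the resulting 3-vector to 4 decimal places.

after S1 (triangulate): (0.0190, 1.2051, -0.4882)
after S2 (kf_track): (-0.1381, 1.0159, 0.3298)

result = (-0.1381, 1.0159, 0.3298)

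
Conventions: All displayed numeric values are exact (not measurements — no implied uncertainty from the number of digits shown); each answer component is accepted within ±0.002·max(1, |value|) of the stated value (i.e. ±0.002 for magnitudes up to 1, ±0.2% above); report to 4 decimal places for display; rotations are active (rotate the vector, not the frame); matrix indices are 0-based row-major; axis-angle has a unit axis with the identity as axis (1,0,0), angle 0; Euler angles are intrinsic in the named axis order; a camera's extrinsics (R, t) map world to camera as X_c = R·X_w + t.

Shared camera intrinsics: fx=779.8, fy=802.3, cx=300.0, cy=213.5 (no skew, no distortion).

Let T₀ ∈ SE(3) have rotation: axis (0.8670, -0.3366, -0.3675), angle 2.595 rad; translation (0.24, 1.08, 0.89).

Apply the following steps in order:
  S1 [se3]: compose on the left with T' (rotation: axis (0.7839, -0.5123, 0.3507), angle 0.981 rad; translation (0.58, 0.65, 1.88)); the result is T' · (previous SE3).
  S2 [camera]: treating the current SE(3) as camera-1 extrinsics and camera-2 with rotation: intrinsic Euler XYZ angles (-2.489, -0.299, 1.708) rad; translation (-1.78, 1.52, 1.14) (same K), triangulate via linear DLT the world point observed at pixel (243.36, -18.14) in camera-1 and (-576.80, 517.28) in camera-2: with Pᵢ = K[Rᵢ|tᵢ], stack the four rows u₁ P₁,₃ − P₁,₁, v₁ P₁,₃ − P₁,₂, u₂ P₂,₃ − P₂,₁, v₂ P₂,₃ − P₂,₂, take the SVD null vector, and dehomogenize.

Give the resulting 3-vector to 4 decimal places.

result = (-0.3659, 1.7985, -1.1163)

after S1 (compose_se3): R=[0.9174 -0.1942 -0.3474; -0.1273 -0.9702 0.2061; -0.3771 -0.1448 -0.9148], t=(0.0014, 0.7529, 3.1725)
after S2 (triangulate): (-0.3659, 1.7985, -1.1163)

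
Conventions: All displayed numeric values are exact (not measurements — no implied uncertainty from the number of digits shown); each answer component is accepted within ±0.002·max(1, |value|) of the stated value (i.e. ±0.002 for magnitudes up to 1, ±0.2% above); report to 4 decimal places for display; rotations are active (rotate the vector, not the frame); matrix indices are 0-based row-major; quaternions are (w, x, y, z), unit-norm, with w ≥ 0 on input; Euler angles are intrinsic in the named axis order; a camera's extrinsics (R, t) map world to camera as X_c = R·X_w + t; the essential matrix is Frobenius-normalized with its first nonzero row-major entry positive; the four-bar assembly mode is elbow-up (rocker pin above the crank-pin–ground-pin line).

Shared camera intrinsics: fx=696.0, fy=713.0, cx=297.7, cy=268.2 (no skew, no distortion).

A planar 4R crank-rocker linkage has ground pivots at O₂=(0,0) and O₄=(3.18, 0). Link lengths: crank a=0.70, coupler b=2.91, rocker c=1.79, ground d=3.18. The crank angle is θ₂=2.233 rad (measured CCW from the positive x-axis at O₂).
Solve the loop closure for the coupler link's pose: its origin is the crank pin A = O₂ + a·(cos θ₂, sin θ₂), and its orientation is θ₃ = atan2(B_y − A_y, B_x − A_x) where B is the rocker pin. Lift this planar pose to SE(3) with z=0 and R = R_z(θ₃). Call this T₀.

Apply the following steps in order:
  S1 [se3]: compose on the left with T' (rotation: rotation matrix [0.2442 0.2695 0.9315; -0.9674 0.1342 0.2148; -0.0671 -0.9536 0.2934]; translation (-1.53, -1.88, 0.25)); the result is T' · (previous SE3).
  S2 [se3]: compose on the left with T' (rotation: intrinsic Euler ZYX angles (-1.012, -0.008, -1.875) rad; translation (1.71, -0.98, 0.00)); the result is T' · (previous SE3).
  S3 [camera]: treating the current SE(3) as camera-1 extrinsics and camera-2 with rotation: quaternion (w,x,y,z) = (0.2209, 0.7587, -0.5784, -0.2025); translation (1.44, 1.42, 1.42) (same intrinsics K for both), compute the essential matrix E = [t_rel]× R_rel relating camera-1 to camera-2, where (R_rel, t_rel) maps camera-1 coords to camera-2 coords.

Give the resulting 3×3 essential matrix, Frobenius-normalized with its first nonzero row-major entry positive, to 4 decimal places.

matrix = [0.5131 0.1651 -0.4564; -0.1374 -0.3956 -0.2600; 0.1064 0.3964 0.2994]

source (fourbar_fk): coupler pose = R=[0.9383 -0.3459 0.0000; 0.3459 0.9383 0.0000; 0.0000 0.0000 1.0000], t=(-0.4304, 0.5520, 0.0000)
after S1 (compose_se3): R=[0.3223 0.1684 0.9315; -0.8613 0.4605 0.2148; -0.3929 -0.8715 0.2934], t=(-1.4863, -1.3896, -0.2476)
after S2 (compose_se3): R=[0.0678 -0.7320 0.6779; -0.3289 -0.6579 -0.6775; 0.9419 -0.1770 -0.2854], t=(1.0687, 0.3852, 1.3880)
after S3 (essential): [0.5131 0.1651 -0.4564; -0.1374 -0.3956 -0.2600; 0.1064 0.3964 0.2994]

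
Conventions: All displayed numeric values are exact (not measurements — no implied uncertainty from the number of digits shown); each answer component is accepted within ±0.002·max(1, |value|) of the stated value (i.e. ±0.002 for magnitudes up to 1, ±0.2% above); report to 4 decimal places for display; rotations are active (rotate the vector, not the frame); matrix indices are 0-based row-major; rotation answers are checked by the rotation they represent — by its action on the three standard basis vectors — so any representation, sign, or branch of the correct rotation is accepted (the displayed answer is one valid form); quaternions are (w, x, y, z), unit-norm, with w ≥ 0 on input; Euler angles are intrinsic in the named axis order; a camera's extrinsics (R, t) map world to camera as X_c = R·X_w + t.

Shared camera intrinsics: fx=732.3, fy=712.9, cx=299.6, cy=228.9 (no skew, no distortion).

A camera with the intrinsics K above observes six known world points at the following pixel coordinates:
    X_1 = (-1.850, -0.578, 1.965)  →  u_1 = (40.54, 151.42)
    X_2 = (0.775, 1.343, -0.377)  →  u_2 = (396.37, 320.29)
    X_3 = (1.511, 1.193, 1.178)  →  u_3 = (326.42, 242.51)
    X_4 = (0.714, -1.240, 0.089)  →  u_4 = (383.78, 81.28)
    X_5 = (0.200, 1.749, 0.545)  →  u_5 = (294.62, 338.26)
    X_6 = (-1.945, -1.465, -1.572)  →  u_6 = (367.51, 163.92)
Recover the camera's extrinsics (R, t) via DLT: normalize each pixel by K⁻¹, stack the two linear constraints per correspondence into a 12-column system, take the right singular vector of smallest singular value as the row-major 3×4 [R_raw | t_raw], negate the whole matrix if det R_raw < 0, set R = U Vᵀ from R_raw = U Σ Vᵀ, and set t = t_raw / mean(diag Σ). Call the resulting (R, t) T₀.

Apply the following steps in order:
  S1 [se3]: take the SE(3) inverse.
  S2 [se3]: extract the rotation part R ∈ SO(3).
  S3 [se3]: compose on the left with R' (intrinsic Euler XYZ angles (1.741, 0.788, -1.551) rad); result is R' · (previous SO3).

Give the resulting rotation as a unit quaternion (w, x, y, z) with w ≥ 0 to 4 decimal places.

rotation (quat) = (0.3579, 0.2898, 0.8772, 0.1357)

source (pnp_recover): camera pose = R=[0.6428 -0.0618 -0.7636; -0.2865 0.9050 -0.3144; 0.7105 0.4209 0.5640], t=(0.3400, -0.1000, 6.9896)
after S1 (invert_se3): R=[0.6428 -0.2865 0.7105; -0.0618 0.9050 0.4209; -0.7636 -0.3144 0.5640], t=(-5.2131, -2.8303, -3.7140)
after S2 (rot_of_se3): [0.6428 -0.2865 0.7105; -0.0618 0.9050 0.4209; -0.7636 -0.3144 0.5640]
after S3 (compose_so3): [-0.5759 0.4112 0.7065; 0.6055 0.7952 0.0307; -0.5492 0.4455 -0.7070]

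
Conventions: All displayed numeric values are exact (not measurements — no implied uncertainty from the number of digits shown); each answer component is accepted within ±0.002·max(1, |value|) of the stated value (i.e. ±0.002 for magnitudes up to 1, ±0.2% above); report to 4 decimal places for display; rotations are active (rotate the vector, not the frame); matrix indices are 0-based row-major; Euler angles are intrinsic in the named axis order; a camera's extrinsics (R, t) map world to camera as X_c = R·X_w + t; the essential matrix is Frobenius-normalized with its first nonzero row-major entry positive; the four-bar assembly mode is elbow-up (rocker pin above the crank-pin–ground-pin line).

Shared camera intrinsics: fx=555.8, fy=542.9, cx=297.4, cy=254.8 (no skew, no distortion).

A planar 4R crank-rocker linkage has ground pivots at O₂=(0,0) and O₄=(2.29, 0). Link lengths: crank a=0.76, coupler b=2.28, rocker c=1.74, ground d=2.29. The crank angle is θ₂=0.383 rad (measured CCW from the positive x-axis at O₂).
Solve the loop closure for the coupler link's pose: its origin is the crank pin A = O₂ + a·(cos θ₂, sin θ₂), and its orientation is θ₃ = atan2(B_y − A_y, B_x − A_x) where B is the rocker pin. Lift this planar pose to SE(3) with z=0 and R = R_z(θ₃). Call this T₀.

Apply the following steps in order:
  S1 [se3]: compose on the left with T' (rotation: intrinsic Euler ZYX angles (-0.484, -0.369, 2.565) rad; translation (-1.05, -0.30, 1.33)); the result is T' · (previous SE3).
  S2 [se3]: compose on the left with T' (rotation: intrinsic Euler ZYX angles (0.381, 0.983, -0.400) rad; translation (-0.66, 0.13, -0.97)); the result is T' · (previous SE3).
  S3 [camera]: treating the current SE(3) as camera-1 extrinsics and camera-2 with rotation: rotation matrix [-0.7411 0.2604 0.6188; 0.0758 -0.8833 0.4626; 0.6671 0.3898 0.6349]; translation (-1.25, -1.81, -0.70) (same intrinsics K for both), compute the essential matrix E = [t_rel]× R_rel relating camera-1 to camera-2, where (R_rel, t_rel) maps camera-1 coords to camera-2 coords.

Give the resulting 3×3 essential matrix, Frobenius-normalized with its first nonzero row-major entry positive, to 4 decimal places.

matrix = [0.2055 -0.3743 0.5216; -0.3891 -0.0356 -0.1092; 0.5260 0.2913 -0.1394]

source (fourbar_fk): coupler pose = R=[0.7728 -0.6346 0.0000; 0.6346 0.7728 0.0000; 0.0000 0.0000 1.0000], t=(0.7049, 0.2840, 0.0000)
after S1 (compose_se3): R=[0.2800 -0.9599 0.0140; -0.7483 -0.2273 -0.6233; 0.6014 0.1641 -0.7819], t=(-0.6283, -0.7907, 1.7287)
after S2 (compose_se3): R=[0.9663 -0.2549 -0.0350; -0.1030 -0.2588 -0.9604; 0.2358 0.9317 -0.2764], t=(0.5049, 0.5373, 0.6065)
after S3 (essential): [0.2055 -0.3743 0.5216; -0.3891 -0.0356 -0.1092; 0.5260 0.2913 -0.1394]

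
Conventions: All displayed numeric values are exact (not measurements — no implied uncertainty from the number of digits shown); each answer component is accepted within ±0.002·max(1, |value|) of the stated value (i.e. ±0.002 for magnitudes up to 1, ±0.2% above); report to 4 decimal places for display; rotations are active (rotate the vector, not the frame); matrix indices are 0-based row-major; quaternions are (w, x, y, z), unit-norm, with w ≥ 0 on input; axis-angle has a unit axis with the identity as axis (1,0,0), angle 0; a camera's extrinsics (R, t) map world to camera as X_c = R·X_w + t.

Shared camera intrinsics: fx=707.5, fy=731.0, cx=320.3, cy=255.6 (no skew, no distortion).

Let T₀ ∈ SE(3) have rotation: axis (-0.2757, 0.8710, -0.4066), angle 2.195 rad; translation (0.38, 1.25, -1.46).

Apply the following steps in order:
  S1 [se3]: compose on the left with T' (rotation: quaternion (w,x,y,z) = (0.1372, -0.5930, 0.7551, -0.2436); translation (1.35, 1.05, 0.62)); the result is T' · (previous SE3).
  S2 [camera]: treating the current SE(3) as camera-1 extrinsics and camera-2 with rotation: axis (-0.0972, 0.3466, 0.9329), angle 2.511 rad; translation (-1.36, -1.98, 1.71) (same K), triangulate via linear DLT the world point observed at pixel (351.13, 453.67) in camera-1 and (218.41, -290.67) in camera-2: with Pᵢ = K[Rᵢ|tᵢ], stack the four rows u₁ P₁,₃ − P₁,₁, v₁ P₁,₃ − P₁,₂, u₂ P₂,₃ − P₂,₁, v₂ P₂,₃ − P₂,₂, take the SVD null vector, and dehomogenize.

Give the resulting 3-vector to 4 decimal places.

result = (-0.6064, -0.9767, 0.5272)

after S1 (compose_se3): R=[0.4464 -0.8881 -0.1095; 0.4287 0.3196 -0.8450; 0.7855 0.3303 0.5234], t=(-0.5087, 1.2063, 1.2195)
after S2 (triangulate): (-0.6064, -0.9767, 0.5272)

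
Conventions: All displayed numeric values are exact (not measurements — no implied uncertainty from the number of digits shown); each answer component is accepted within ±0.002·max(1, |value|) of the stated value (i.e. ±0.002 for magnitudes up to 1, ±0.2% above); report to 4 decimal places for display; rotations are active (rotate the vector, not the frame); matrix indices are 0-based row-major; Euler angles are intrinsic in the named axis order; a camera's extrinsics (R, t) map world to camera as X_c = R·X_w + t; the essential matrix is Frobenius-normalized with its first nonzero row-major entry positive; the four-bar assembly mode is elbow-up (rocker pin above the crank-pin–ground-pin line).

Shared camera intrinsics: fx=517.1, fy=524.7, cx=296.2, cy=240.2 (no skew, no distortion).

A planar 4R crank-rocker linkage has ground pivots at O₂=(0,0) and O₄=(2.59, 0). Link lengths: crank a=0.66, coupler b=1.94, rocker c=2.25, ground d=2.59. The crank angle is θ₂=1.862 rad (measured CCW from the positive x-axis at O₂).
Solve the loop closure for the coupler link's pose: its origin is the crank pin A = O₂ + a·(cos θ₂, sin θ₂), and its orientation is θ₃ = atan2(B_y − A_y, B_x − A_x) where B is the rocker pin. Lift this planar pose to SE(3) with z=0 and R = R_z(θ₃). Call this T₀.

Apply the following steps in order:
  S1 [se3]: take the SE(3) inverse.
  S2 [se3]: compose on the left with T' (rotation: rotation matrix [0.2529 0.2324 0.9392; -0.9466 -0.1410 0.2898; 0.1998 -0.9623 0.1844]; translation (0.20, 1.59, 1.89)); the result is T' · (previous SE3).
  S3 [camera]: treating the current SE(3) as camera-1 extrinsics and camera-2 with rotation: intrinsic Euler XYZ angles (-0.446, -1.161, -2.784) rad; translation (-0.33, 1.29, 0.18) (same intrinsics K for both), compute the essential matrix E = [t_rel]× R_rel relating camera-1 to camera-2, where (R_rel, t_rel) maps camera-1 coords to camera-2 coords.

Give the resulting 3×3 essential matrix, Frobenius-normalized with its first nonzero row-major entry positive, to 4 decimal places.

source (fourbar_fk): coupler pose = R=[0.7763 -0.6303 0.0000; 0.6303 0.7763 0.0000; 0.0000 0.0000 1.0000], t=(-0.1895, 0.6322, 0.0000)
after S1 (invert_se3): R=[0.7763 0.6303 0.0000; -0.6303 0.7763 0.0000; 0.0000 0.0000 1.0000], t=(-0.2514, -0.6103, 0.0000)
after S2 (compose_se3): R=[0.0498 0.3398 0.9392; -0.6460 -0.7061 0.2898; 0.7617 -0.6212 0.1844], t=(-0.0054, 1.9140, 2.4270)
after S3 (essential): [0.0041 0.6050 -0.1443; 0.6881 0.0807 0.0454; 0.1496 -0.3172 0.0900]

matrix = [0.0041 0.6050 -0.1443; 0.6881 0.0807 0.0454; 0.1496 -0.3172 0.0900]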